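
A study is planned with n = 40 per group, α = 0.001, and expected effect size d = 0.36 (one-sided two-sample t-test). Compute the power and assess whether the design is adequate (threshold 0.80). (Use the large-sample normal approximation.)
Power ≈ 0.07; the study is underpowered (power < 0.80)

Power calculation (two-sample t-test, normal approximation):
z_β = d · √(n/2) - z_α
z_β = 0.36 · √(40/2) - 3.090
z_β = 0.36 · 4.472 - 3.090
z_β = -1.480

Power = Φ(z_β) = Φ(-1.480) ≈ 0.069

Effect size d = 0.36 is small by Cohen's convention (0.2/0.5/0.8).

Threshold: power ≥ 0.80 is conventionally adequate.
Power ≈ 0.07 → the study is underpowered (power < 0.80).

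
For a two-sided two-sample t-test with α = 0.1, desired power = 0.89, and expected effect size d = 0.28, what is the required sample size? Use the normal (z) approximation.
n = 211 per group

Sample size formula (two-sample t-test, normal approximation):
n = 2 · ((z_{α/2} + z_β) / d)²

z_{α/2} = 1.645 (for α = 0.1, two-sided)
z_β = 1.227 (for power = 0.89)
d = 0.28

n = 2 · ((1.645 + 1.227) / 0.28)²
n = 2 · (10.257)²
n ≈ 210.41
Round up to the next whole number: n = 211 per group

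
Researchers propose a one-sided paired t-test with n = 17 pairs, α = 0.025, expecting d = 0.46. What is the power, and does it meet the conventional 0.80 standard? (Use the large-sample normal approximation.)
Power ≈ 0.47; the study is underpowered (power < 0.80)

Power calculation (paired t-test, normal approximation):
z_β = d · √n - z_α
z_β = 0.46 · √17 - 1.960
z_β = 0.46 · 4.123 - 1.960
z_β = -0.063

Power = Φ(z_β) = Φ(-0.063) ≈ 0.475

Effect size d = 0.46 is small by Cohen's convention (0.2/0.5/0.8).

Threshold: power ≥ 0.80 is conventionally adequate.
Power ≈ 0.47 → the study is underpowered (power < 0.80).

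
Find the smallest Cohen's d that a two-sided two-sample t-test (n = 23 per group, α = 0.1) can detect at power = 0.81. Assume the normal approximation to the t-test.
d ≈ 0.74

Minimum detectable effect (two-sample t-test, normal approximation):
d = (z_{α/2} + z_β) / √(n/2)
d = (1.645 + 0.878) / √(23/2)
d = 2.523 / 3.391
d ≈ 0.74

By Cohen's convention (0.2 small / 0.5 medium / 0.8 large): medium effect.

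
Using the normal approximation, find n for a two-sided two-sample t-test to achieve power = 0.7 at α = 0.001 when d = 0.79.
n = 47 per group

Sample size formula (two-sample t-test, normal approximation):
n = 2 · ((z_{α/2} + z_β) / d)²

z_{α/2} = 3.291 (for α = 0.001, two-sided)
z_β = 0.524 (for power = 0.7)
d = 0.79

n = 2 · ((3.291 + 0.524) / 0.79)²
n = 2 · (4.829)²
n ≈ 46.64
Round up to the next whole number: n = 47 per group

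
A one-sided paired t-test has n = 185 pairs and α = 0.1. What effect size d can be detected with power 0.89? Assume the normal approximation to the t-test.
d ≈ 0.18

Minimum detectable effect (paired t-test, normal approximation):
d = (z_α + z_β) / √n
d = (1.282 + 1.227) / √185
d = 2.508 / 13.601
d ≈ 0.18

By Cohen's convention (0.2 small / 0.5 medium / 0.8 large): very small effect.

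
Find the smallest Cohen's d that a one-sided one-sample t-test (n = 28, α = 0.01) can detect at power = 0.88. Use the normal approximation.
d ≈ 0.66

Minimum detectable effect (one-sample t-test, normal approximation):
d = (z_α + z_β) / √n
d = (2.326 + 1.175) / √28
d = 3.501 / 5.292
d ≈ 0.66

By Cohen's convention (0.2 small / 0.5 medium / 0.8 large): medium effect.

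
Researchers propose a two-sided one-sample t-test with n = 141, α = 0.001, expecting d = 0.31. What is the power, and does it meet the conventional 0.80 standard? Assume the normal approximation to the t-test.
Power ≈ 0.65; the study is underpowered (power < 0.80)

Power calculation (one-sample t-test, normal approximation):
z_β = d · √n - z_{α/2}
z_β = 0.31 · √141 - 3.291
z_β = 0.31 · 11.874 - 3.291
z_β = 0.391

Power = Φ(z_β) = Φ(0.391) ≈ 0.652

Effect size d = 0.31 is small by Cohen's convention (0.2/0.5/0.8).

Threshold: power ≥ 0.80 is conventionally adequate.
Power ≈ 0.65 → the study is underpowered (power < 0.80).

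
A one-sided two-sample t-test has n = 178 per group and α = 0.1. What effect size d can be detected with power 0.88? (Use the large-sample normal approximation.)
d ≈ 0.26

Minimum detectable effect (two-sample t-test, normal approximation):
d = (z_α + z_β) / √(n/2)
d = (1.282 + 1.175) / √(178/2)
d = 2.457 / 9.434
d ≈ 0.26

By Cohen's convention (0.2 small / 0.5 medium / 0.8 large): small effect.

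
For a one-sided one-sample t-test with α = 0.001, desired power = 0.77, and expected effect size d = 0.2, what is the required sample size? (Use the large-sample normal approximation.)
n = 367

Sample size formula (one-sample t-test, normal approximation):
n = ((z_α + z_β) / d)²

z_α = 3.090 (for α = 0.001, one-sided)
z_β = 0.739 (for power = 0.77)
d = 0.2

n = ((3.090 + 0.739) / 0.2)²
n = (19.145)²
n ≈ 366.53
Round up to the next whole number: n = 367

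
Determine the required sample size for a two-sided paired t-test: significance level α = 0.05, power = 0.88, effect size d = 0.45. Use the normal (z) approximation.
n = 49 pairs

Sample size formula (paired t-test, normal approximation):
n = ((z_{α/2} + z_β) / d)²

z_{α/2} = 1.960 (for α = 0.05, two-sided)
z_β = 1.175 (for power = 0.88)
d = 0.45

n = ((1.960 + 1.175) / 0.45)²
n = (6.967)²
n ≈ 48.54
Round up to the next whole number: n = 49 pairs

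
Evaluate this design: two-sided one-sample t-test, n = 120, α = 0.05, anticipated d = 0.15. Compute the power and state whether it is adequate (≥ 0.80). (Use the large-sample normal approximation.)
Power ≈ 0.38; the study is underpowered (power < 0.80)

Power calculation (one-sample t-test, normal approximation):
z_β = d · √n - z_{α/2}
z_β = 0.15 · √120 - 1.960
z_β = 0.15 · 10.954 - 1.960
z_β = -0.317

Power = Φ(z_β) = Φ(-0.317) ≈ 0.376

Effect size d = 0.15 is very small by Cohen's convention (0.2/0.5/0.8).

Threshold: power ≥ 0.80 is conventionally adequate.
Power ≈ 0.38 → the study is underpowered (power < 0.80).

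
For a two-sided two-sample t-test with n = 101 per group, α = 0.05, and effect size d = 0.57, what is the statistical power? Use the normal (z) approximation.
Power ≈ 0.98

Power calculation (two-sample t-test, normal approximation):
z_β = d · √(n/2) - z_{α/2}
z_β = 0.57 · √(101/2) - 1.960
z_β = 0.57 · 7.106 - 1.960
z_β = 2.091

Power = Φ(z_β) = Φ(2.091) ≈ 0.982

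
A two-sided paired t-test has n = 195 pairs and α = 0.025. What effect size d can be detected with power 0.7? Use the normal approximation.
d ≈ 0.20

Minimum detectable effect (paired t-test, normal approximation):
d = (z_{α/2} + z_β) / √n
d = (2.241 + 0.524) / √195
d = 2.766 / 13.964
d ≈ 0.20

By Cohen's convention (0.2 small / 0.5 medium / 0.8 large): small effect.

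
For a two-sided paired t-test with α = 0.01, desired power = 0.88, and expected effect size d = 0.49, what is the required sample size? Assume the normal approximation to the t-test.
n = 59 pairs

Sample size formula (paired t-test, normal approximation):
n = ((z_{α/2} + z_β) / d)²

z_{α/2} = 2.576 (for α = 0.01, two-sided)
z_β = 1.175 (for power = 0.88)
d = 0.49

n = ((2.576 + 1.175) / 0.49)²
n = (7.655)²
n ≈ 58.60
Round up to the next whole number: n = 59 pairs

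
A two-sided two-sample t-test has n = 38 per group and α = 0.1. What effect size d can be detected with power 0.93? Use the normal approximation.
d ≈ 0.72

Minimum detectable effect (two-sample t-test, normal approximation):
d = (z_{α/2} + z_β) / √(n/2)
d = (1.645 + 1.476) / √(38/2)
d = 3.121 / 4.359
d ≈ 0.72

By Cohen's convention (0.2 small / 0.5 medium / 0.8 large): medium effect.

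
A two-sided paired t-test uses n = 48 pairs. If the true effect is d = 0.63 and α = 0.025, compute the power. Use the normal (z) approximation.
Power ≈ 0.98

Power calculation (paired t-test, normal approximation):
z_β = d · √n - z_{α/2}
z_β = 0.63 · √48 - 2.241
z_β = 0.63 · 6.928 - 2.241
z_β = 2.123

Power = Φ(z_β) = Φ(2.123) ≈ 0.983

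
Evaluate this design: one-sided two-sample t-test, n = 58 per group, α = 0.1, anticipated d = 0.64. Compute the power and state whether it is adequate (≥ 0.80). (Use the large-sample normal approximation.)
Power ≈ 0.98; the study is adequately powered (power ≥ 0.80)

Power calculation (two-sample t-test, normal approximation):
z_β = d · √(n/2) - z_α
z_β = 0.64 · √(58/2) - 1.282
z_β = 0.64 · 5.385 - 1.282
z_β = 2.165

Power = Φ(z_β) = Φ(2.165) ≈ 0.985

Effect size d = 0.64 is medium by Cohen's convention (0.2/0.5/0.8).

Threshold: power ≥ 0.80 is conventionally adequate.
Power ≈ 0.98 → the study is adequately powered (power ≥ 0.80).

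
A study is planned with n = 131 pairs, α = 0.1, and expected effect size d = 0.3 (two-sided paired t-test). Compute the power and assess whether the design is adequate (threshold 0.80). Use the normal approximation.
Power ≈ 0.96; the study is adequately powered (power ≥ 0.80)

Power calculation (paired t-test, normal approximation):
z_β = d · √n - z_{α/2}
z_β = 0.3 · √131 - 1.645
z_β = 0.3 · 11.446 - 1.645
z_β = 1.789

Power = Φ(z_β) = Φ(1.789) ≈ 0.963

Effect size d = 0.3 is small by Cohen's convention (0.2/0.5/0.8).

Threshold: power ≥ 0.80 is conventionally adequate.
Power ≈ 0.96 → the study is adequately powered (power ≥ 0.80).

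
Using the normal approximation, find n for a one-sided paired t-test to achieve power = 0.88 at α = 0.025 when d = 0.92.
n = 12 pairs

Sample size formula (paired t-test, normal approximation):
n = ((z_α + z_β) / d)²

z_α = 1.960 (for α = 0.025, one-sided)
z_β = 1.175 (for power = 0.88)
d = 0.92

n = ((1.960 + 1.175) / 0.92)²
n = (3.408)²
n ≈ 11.61
Round up to the next whole number: n = 12 pairs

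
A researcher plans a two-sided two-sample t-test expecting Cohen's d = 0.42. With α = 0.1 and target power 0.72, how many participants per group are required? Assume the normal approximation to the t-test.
n = 57 per group

Sample size formula (two-sample t-test, normal approximation):
n = 2 · ((z_{α/2} + z_β) / d)²

z_{α/2} = 1.645 (for α = 0.1, two-sided)
z_β = 0.583 (for power = 0.72)
d = 0.42

n = 2 · ((1.645 + 0.583) / 0.42)²
n = 2 · (5.305)²
n ≈ 56.29
Round up to the next whole number: n = 57 per group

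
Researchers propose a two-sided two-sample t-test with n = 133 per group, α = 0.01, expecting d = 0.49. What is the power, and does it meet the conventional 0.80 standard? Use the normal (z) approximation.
Power ≈ 0.92; the study is adequately powered (power ≥ 0.80)

Power calculation (two-sample t-test, normal approximation):
z_β = d · √(n/2) - z_{α/2}
z_β = 0.49 · √(133/2) - 2.576
z_β = 0.49 · 8.155 - 2.576
z_β = 1.420

Power = Φ(z_β) = Φ(1.420) ≈ 0.922

Effect size d = 0.49 is small by Cohen's convention (0.2/0.5/0.8).

Threshold: power ≥ 0.80 is conventionally adequate.
Power ≈ 0.92 → the study is adequately powered (power ≥ 0.80).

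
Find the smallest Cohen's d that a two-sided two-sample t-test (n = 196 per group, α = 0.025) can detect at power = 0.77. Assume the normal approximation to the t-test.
d ≈ 0.30

Minimum detectable effect (two-sample t-test, normal approximation):
d = (z_{α/2} + z_β) / √(n/2)
d = (2.241 + 0.739) / √(196/2)
d = 2.980 / 9.899
d ≈ 0.30

By Cohen's convention (0.2 small / 0.5 medium / 0.8 large): small effect.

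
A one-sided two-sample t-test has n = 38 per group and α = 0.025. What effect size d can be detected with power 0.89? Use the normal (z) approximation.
d ≈ 0.73

Minimum detectable effect (two-sample t-test, normal approximation):
d = (z_α + z_β) / √(n/2)
d = (1.960 + 1.227) / √(38/2)
d = 3.186 / 4.359
d ≈ 0.73

By Cohen's convention (0.2 small / 0.5 medium / 0.8 large): medium effect.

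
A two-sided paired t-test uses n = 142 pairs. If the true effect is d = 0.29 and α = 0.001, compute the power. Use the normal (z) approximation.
Power ≈ 0.57

Power calculation (paired t-test, normal approximation):
z_β = d · √n - z_{α/2}
z_β = 0.29 · √142 - 3.291
z_β = 0.29 · 11.916 - 3.291
z_β = 0.165

Power = Φ(z_β) = Φ(0.165) ≈ 0.566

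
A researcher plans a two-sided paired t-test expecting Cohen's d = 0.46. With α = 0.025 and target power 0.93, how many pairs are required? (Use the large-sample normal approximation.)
n = 66 pairs

Sample size formula (paired t-test, normal approximation):
n = ((z_{α/2} + z_β) / d)²

z_{α/2} = 2.241 (for α = 0.025, two-sided)
z_β = 1.476 (for power = 0.93)
d = 0.46

n = ((2.241 + 1.476) / 0.46)²
n = (8.080)²
n ≈ 65.29
Round up to the next whole number: n = 66 pairs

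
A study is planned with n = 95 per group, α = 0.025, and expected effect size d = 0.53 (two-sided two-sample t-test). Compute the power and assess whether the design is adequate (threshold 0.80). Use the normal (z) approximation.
Power ≈ 0.92; the study is adequately powered (power ≥ 0.80)

Power calculation (two-sample t-test, normal approximation):
z_β = d · √(n/2) - z_{α/2}
z_β = 0.53 · √(95/2) - 2.241
z_β = 0.53 · 6.892 - 2.241
z_β = 1.411

Power = Φ(z_β) = Φ(1.411) ≈ 0.921

Effect size d = 0.53 is medium by Cohen's convention (0.2/0.5/0.8).

Threshold: power ≥ 0.80 is conventionally adequate.
Power ≈ 0.92 → the study is adequately powered (power ≥ 0.80).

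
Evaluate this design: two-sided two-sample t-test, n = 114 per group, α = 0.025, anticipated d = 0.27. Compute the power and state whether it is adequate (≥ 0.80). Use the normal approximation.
Power ≈ 0.42; the study is underpowered (power < 0.80)

Power calculation (two-sample t-test, normal approximation):
z_β = d · √(n/2) - z_{α/2}
z_β = 0.27 · √(114/2) - 2.241
z_β = 0.27 · 7.550 - 2.241
z_β = -0.203

Power = Φ(z_β) = Φ(-0.203) ≈ 0.420

Effect size d = 0.27 is small by Cohen's convention (0.2/0.5/0.8).

Threshold: power ≥ 0.80 is conventionally adequate.
Power ≈ 0.42 → the study is underpowered (power < 0.80).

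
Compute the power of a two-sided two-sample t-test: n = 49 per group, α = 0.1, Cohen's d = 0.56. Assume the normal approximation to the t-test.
Power ≈ 0.87

Power calculation (two-sample t-test, normal approximation):
z_β = d · √(n/2) - z_{α/2}
z_β = 0.56 · √(49/2) - 1.645
z_β = 0.56 · 4.950 - 1.645
z_β = 1.127

Power = Φ(z_β) = Φ(1.127) ≈ 0.870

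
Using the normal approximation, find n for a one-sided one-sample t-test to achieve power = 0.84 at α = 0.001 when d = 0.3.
n = 186

Sample size formula (one-sample t-test, normal approximation):
n = ((z_α + z_β) / d)²

z_α = 3.090 (for α = 0.001, one-sided)
z_β = 0.994 (for power = 0.84)
d = 0.3

n = ((3.090 + 0.994) / 0.3)²
n = (13.613)²
n ≈ 185.31
Round up to the next whole number: n = 186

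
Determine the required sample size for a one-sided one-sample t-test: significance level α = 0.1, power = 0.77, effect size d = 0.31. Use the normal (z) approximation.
n = 43

Sample size formula (one-sample t-test, normal approximation):
n = ((z_α + z_β) / d)²

z_α = 1.282 (for α = 0.1, one-sided)
z_β = 0.739 (for power = 0.77)
d = 0.31

n = ((1.282 + 0.739) / 0.31)²
n = (6.519)²
n ≈ 42.50
Round up to the next whole number: n = 43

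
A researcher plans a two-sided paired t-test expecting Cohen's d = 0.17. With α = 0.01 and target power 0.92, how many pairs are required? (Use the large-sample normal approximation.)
n = 549 pairs

Sample size formula (paired t-test, normal approximation):
n = ((z_{α/2} + z_β) / d)²

z_{α/2} = 2.576 (for α = 0.01, two-sided)
z_β = 1.405 (for power = 0.92)
d = 0.17

n = ((2.576 + 1.405) / 0.17)²
n = (23.418)²
n ≈ 548.40
Round up to the next whole number: n = 549 pairs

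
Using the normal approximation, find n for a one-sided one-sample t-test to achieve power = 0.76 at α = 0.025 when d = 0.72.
n = 14

Sample size formula (one-sample t-test, normal approximation):
n = ((z_α + z_β) / d)²

z_α = 1.960 (for α = 0.025, one-sided)
z_β = 0.706 (for power = 0.76)
d = 0.72

n = ((1.960 + 0.706) / 0.72)²
n = (3.703)²
n ≈ 13.71
Round up to the next whole number: n = 14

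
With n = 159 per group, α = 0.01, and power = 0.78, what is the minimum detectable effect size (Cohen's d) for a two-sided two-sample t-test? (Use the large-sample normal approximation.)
d ≈ 0.38

Minimum detectable effect (two-sample t-test, normal approximation):
d = (z_{α/2} + z_β) / √(n/2)
d = (2.576 + 0.772) / √(159/2)
d = 3.348 / 8.916
d ≈ 0.38

By Cohen's convention (0.2 small / 0.5 medium / 0.8 large): small effect.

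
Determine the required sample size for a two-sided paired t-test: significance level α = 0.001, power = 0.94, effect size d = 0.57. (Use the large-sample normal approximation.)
n = 73 pairs

Sample size formula (paired t-test, normal approximation):
n = ((z_{α/2} + z_β) / d)²

z_{α/2} = 3.291 (for α = 0.001, two-sided)
z_β = 1.555 (for power = 0.94)
d = 0.57

n = ((3.291 + 1.555) / 0.57)²
n = (8.502)²
n ≈ 72.28
Round up to the next whole number: n = 73 pairs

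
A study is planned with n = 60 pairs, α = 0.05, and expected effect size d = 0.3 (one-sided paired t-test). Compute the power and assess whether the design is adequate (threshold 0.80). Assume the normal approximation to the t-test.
Power ≈ 0.75; the study is underpowered (power < 0.80)

Power calculation (paired t-test, normal approximation):
z_β = d · √n - z_α
z_β = 0.3 · √60 - 1.645
z_β = 0.3 · 7.746 - 1.645
z_β = 0.679

Power = Φ(z_β) = Φ(0.679) ≈ 0.751

Effect size d = 0.3 is small by Cohen's convention (0.2/0.5/0.8).

Threshold: power ≥ 0.80 is conventionally adequate.
Power ≈ 0.75 → the study is underpowered (power < 0.80).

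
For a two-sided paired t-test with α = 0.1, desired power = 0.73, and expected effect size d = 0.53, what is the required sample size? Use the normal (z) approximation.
n = 19 pairs

Sample size formula (paired t-test, normal approximation):
n = ((z_{α/2} + z_β) / d)²

z_{α/2} = 1.645 (for α = 0.1, two-sided)
z_β = 0.613 (for power = 0.73)
d = 0.53

n = ((1.645 + 0.613) / 0.53)²
n = (4.260)²
n ≈ 18.15
Round up to the next whole number: n = 19 pairs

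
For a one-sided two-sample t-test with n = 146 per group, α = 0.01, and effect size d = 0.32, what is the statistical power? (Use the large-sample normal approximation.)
Power ≈ 0.66

Power calculation (two-sample t-test, normal approximation):
z_β = d · √(n/2) - z_α
z_β = 0.32 · √(146/2) - 2.326
z_β = 0.32 · 8.544 - 2.326
z_β = 0.408

Power = Φ(z_β) = Φ(0.408) ≈ 0.658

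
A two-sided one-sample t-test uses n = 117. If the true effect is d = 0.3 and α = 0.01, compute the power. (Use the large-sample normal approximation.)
Power ≈ 0.75

Power calculation (one-sample t-test, normal approximation):
z_β = d · √n - z_{α/2}
z_β = 0.3 · √117 - 2.576
z_β = 0.3 · 10.817 - 2.576
z_β = 0.669

Power = Φ(z_β) = Φ(0.669) ≈ 0.748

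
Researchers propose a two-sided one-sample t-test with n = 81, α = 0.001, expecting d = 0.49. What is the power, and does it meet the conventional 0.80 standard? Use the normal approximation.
Power ≈ 0.87; the study is adequately powered (power ≥ 0.80)

Power calculation (one-sample t-test, normal approximation):
z_β = d · √n - z_{α/2}
z_β = 0.49 · √81 - 3.291
z_β = 0.49 · 9.000 - 3.291
z_β = 1.119

Power = Φ(z_β) = Φ(1.119) ≈ 0.869

Effect size d = 0.49 is small by Cohen's convention (0.2/0.5/0.8).

Threshold: power ≥ 0.80 is conventionally adequate.
Power ≈ 0.87 → the study is adequately powered (power ≥ 0.80).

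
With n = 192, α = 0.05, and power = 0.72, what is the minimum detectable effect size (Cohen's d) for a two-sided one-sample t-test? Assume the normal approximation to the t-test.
d ≈ 0.18

Minimum detectable effect (one-sample t-test, normal approximation):
d = (z_{α/2} + z_β) / √n
d = (1.960 + 0.583) / √192
d = 2.543 / 13.856
d ≈ 0.18

By Cohen's convention (0.2 small / 0.5 medium / 0.8 large): very small effect.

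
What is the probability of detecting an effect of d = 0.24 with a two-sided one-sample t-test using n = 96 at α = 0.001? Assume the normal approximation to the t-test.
Power ≈ 0.17

Power calculation (one-sample t-test, normal approximation):
z_β = d · √n - z_{α/2}
z_β = 0.24 · √96 - 3.291
z_β = 0.24 · 9.798 - 3.291
z_β = -0.939

Power = Φ(z_β) = Φ(-0.939) ≈ 0.174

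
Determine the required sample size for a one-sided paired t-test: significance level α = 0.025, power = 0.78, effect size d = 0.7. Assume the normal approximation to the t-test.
n = 16 pairs

Sample size formula (paired t-test, normal approximation):
n = ((z_α + z_β) / d)²

z_α = 1.960 (for α = 0.025, one-sided)
z_β = 0.772 (for power = 0.78)
d = 0.7

n = ((1.960 + 0.772) / 0.7)²
n = (3.903)²
n ≈ 15.23
Round up to the next whole number: n = 16 pairs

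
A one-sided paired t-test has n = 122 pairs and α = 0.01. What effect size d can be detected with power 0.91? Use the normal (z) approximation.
d ≈ 0.33

Minimum detectable effect (paired t-test, normal approximation):
d = (z_α + z_β) / √n
d = (2.326 + 1.341) / √122
d = 3.667 / 11.045
d ≈ 0.33

By Cohen's convention (0.2 small / 0.5 medium / 0.8 large): small effect.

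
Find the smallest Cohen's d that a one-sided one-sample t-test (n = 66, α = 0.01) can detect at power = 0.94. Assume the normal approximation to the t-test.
d ≈ 0.48

Minimum detectable effect (one-sample t-test, normal approximation):
d = (z_α + z_β) / √n
d = (2.326 + 1.555) / √66
d = 3.881 / 8.124
d ≈ 0.48

By Cohen's convention (0.2 small / 0.5 medium / 0.8 large): small effect.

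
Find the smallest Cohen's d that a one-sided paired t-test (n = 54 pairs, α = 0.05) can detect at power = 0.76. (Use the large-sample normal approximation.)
d ≈ 0.32

Minimum detectable effect (paired t-test, normal approximation):
d = (z_α + z_β) / √n
d = (1.645 + 0.706) / √54
d = 2.351 / 7.348
d ≈ 0.32

By Cohen's convention (0.2 small / 0.5 medium / 0.8 large): small effect.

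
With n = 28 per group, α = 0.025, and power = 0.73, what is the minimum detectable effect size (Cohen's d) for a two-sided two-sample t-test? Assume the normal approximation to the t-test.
d ≈ 0.76

Minimum detectable effect (two-sample t-test, normal approximation):
d = (z_{α/2} + z_β) / √(n/2)
d = (2.241 + 0.613) / √(28/2)
d = 2.854 / 3.742
d ≈ 0.76

By Cohen's convention (0.2 small / 0.5 medium / 0.8 large): medium effect.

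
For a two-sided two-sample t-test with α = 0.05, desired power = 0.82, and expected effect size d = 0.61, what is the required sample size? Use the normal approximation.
n = 45 per group

Sample size formula (two-sample t-test, normal approximation):
n = 2 · ((z_{α/2} + z_β) / d)²

z_{α/2} = 1.960 (for α = 0.05, two-sided)
z_β = 0.915 (for power = 0.82)
d = 0.61

n = 2 · ((1.960 + 0.915) / 0.61)²
n = 2 · (4.713)²
n ≈ 44.42
Round up to the next whole number: n = 45 per group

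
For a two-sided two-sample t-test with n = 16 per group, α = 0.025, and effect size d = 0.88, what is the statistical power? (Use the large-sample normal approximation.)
Power ≈ 0.60

Power calculation (two-sample t-test, normal approximation):
z_β = d · √(n/2) - z_{α/2}
z_β = 0.88 · √(16/2) - 2.241
z_β = 0.88 · 2.828 - 2.241
z_β = 0.248

Power = Φ(z_β) = Φ(0.248) ≈ 0.598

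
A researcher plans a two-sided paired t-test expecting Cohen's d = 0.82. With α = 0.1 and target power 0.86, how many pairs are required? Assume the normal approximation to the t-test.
n = 12 pairs

Sample size formula (paired t-test, normal approximation):
n = ((z_{α/2} + z_β) / d)²

z_{α/2} = 1.645 (for α = 0.1, two-sided)
z_β = 1.080 (for power = 0.86)
d = 0.82

n = ((1.645 + 1.080) / 0.82)²
n = (3.323)²
n ≈ 11.04
Round up to the next whole number: n = 12 pairs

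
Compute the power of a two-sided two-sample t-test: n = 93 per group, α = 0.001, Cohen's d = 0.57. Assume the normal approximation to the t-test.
Power ≈ 0.72

Power calculation (two-sample t-test, normal approximation):
z_β = d · √(n/2) - z_{α/2}
z_β = 0.57 · √(93/2) - 3.291
z_β = 0.57 · 6.819 - 3.291
z_β = 0.596

Power = Φ(z_β) = Φ(0.596) ≈ 0.725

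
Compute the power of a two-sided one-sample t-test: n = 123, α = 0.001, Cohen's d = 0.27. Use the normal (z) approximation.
Power ≈ 0.38

Power calculation (one-sample t-test, normal approximation):
z_β = d · √n - z_{α/2}
z_β = 0.27 · √123 - 3.291
z_β = 0.27 · 11.091 - 3.291
z_β = -0.296

Power = Φ(z_β) = Φ(-0.296) ≈ 0.384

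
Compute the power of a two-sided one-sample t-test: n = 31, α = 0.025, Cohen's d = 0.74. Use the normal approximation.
Power ≈ 0.97

Power calculation (one-sample t-test, normal approximation):
z_β = d · √n - z_{α/2}
z_β = 0.74 · √31 - 2.241
z_β = 0.74 · 5.568 - 2.241
z_β = 1.879

Power = Φ(z_β) = Φ(1.879) ≈ 0.970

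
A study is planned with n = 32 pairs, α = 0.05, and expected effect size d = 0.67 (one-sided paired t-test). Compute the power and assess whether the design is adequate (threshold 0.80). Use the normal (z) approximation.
Power ≈ 0.98; the study is adequately powered (power ≥ 0.80)

Power calculation (paired t-test, normal approximation):
z_β = d · √n - z_α
z_β = 0.67 · √32 - 1.645
z_β = 0.67 · 5.657 - 1.645
z_β = 2.145

Power = Φ(z_β) = Φ(2.145) ≈ 0.984

Effect size d = 0.67 is medium by Cohen's convention (0.2/0.5/0.8).

Threshold: power ≥ 0.80 is conventionally adequate.
Power ≈ 0.98 → the study is adequately powered (power ≥ 0.80).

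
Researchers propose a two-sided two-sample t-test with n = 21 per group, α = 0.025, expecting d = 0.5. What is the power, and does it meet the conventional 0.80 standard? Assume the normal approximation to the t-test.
Power ≈ 0.27; the study is underpowered (power < 0.80)

Power calculation (two-sample t-test, normal approximation):
z_β = d · √(n/2) - z_{α/2}
z_β = 0.5 · √(21/2) - 2.241
z_β = 0.5 · 3.240 - 2.241
z_β = -0.621

Power = Φ(z_β) = Φ(-0.621) ≈ 0.267

Effect size d = 0.5 is medium by Cohen's convention (0.2/0.5/0.8).

Threshold: power ≥ 0.80 is conventionally adequate.
Power ≈ 0.27 → the study is underpowered (power < 0.80).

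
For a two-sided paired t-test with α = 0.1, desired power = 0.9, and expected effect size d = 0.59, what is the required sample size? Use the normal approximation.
n = 25 pairs

Sample size formula (paired t-test, normal approximation):
n = ((z_{α/2} + z_β) / d)²

z_{α/2} = 1.645 (for α = 0.1, two-sided)
z_β = 1.282 (for power = 0.9)
d = 0.59

n = ((1.645 + 1.282) / 0.59)²
n = (4.961)²
n ≈ 24.61
Round up to the next whole number: n = 25 pairs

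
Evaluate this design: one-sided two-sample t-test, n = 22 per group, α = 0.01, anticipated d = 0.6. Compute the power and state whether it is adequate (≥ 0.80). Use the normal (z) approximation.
Power ≈ 0.37; the study is underpowered (power < 0.80)

Power calculation (two-sample t-test, normal approximation):
z_β = d · √(n/2) - z_α
z_β = 0.6 · √(22/2) - 2.326
z_β = 0.6 · 3.317 - 2.326
z_β = -0.336

Power = Φ(z_β) = Φ(-0.336) ≈ 0.368

Effect size d = 0.6 is medium by Cohen's convention (0.2/0.5/0.8).

Threshold: power ≥ 0.80 is conventionally adequate.
Power ≈ 0.37 → the study is underpowered (power < 0.80).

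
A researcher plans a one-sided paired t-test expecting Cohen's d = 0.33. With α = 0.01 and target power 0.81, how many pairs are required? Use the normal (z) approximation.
n = 95 pairs

Sample size formula (paired t-test, normal approximation):
n = ((z_α + z_β) / d)²

z_α = 2.326 (for α = 0.01, one-sided)
z_β = 0.878 (for power = 0.81)
d = 0.33

n = ((2.326 + 0.878) / 0.33)²
n = (9.709)²
n ≈ 94.26
Round up to the next whole number: n = 95 pairs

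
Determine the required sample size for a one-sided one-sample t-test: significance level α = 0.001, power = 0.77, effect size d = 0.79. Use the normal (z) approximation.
n = 24

Sample size formula (one-sample t-test, normal approximation):
n = ((z_α + z_β) / d)²

z_α = 3.090 (for α = 0.001, one-sided)
z_β = 0.739 (for power = 0.77)
d = 0.79

n = ((3.090 + 0.739) / 0.79)²
n = (4.847)²
n ≈ 23.49
Round up to the next whole number: n = 24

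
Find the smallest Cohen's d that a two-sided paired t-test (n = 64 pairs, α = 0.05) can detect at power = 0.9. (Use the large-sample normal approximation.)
d ≈ 0.41

Minimum detectable effect (paired t-test, normal approximation):
d = (z_{α/2} + z_β) / √n
d = (1.960 + 1.282) / √64
d = 3.242 / 8.000
d ≈ 0.41

By Cohen's convention (0.2 small / 0.5 medium / 0.8 large): small effect.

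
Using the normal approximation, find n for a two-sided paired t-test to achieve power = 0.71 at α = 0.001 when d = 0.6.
n = 42 pairs

Sample size formula (paired t-test, normal approximation):
n = ((z_{α/2} + z_β) / d)²

z_{α/2} = 3.291 (for α = 0.001, two-sided)
z_β = 0.553 (for power = 0.71)
d = 0.6

n = ((3.291 + 0.553) / 0.6)²
n = (6.407)²
n ≈ 41.05
Round up to the next whole number: n = 42 pairs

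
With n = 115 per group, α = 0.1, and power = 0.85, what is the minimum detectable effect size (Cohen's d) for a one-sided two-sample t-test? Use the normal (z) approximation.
d ≈ 0.31

Minimum detectable effect (two-sample t-test, normal approximation):
d = (z_α + z_β) / √(n/2)
d = (1.282 + 1.036) / √(115/2)
d = 2.318 / 7.583
d ≈ 0.31

By Cohen's convention (0.2 small / 0.5 medium / 0.8 large): small effect.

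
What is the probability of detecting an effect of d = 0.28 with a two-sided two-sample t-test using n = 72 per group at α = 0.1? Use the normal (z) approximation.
Power ≈ 0.51

Power calculation (two-sample t-test, normal approximation):
z_β = d · √(n/2) - z_{α/2}
z_β = 0.28 · √(72/2) - 1.645
z_β = 0.28 · 6.000 - 1.645
z_β = 0.035

Power = Φ(z_β) = Φ(0.035) ≈ 0.514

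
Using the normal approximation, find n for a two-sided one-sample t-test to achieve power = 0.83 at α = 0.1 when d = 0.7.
n = 14

Sample size formula (one-sample t-test, normal approximation):
n = ((z_{α/2} + z_β) / d)²

z_{α/2} = 1.645 (for α = 0.1, two-sided)
z_β = 0.954 (for power = 0.83)
d = 0.7

n = ((1.645 + 0.954) / 0.7)²
n = (3.713)²
n ≈ 13.79
Round up to the next whole number: n = 14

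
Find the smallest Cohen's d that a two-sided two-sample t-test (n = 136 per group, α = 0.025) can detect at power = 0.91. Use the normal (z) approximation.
d ≈ 0.43

Minimum detectable effect (two-sample t-test, normal approximation):
d = (z_{α/2} + z_β) / √(n/2)
d = (2.241 + 1.341) / √(136/2)
d = 3.582 / 8.246
d ≈ 0.43

By Cohen's convention (0.2 small / 0.5 medium / 0.8 large): small effect.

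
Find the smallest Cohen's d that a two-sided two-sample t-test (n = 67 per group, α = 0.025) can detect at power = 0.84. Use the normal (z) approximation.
d ≈ 0.56

Minimum detectable effect (two-sample t-test, normal approximation):
d = (z_{α/2} + z_β) / √(n/2)
d = (2.241 + 0.994) / √(67/2)
d = 3.236 / 5.788
d ≈ 0.56

By Cohen's convention (0.2 small / 0.5 medium / 0.8 large): medium effect.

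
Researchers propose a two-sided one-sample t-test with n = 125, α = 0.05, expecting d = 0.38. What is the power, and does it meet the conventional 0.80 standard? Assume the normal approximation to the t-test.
Power ≈ 0.99; the study is adequately powered (power ≥ 0.80)

Power calculation (one-sample t-test, normal approximation):
z_β = d · √n - z_{α/2}
z_β = 0.38 · √125 - 1.960
z_β = 0.38 · 11.180 - 1.960
z_β = 2.289

Power = Φ(z_β) = Φ(2.289) ≈ 0.989

Effect size d = 0.38 is small by Cohen's convention (0.2/0.5/0.8).

Threshold: power ≥ 0.80 is conventionally adequate.
Power ≈ 0.99 → the study is adequately powered (power ≥ 0.80).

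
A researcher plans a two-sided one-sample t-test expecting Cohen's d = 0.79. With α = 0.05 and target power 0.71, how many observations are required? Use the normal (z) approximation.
n = 11

Sample size formula (one-sample t-test, normal approximation):
n = ((z_{α/2} + z_β) / d)²

z_{α/2} = 1.960 (for α = 0.05, two-sided)
z_β = 0.553 (for power = 0.71)
d = 0.79

n = ((1.960 + 0.553) / 0.79)²
n = (3.181)²
n ≈ 10.12
Round up to the next whole number: n = 11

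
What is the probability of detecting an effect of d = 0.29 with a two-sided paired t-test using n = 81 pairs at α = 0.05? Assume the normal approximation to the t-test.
Power ≈ 0.74

Power calculation (paired t-test, normal approximation):
z_β = d · √n - z_{α/2}
z_β = 0.29 · √81 - 1.960
z_β = 0.29 · 9.000 - 1.960
z_β = 0.650

Power = Φ(z_β) = Φ(0.650) ≈ 0.742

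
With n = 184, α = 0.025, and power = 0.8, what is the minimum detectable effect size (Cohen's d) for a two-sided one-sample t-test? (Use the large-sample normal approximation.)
d ≈ 0.23

Minimum detectable effect (one-sample t-test, normal approximation):
d = (z_{α/2} + z_β) / √n
d = (2.241 + 0.842) / √184
d = 3.083 / 13.565
d ≈ 0.23

By Cohen's convention (0.2 small / 0.5 medium / 0.8 large): small effect.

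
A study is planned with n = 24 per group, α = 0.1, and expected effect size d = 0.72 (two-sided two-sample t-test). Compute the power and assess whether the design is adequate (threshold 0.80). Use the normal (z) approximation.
Power ≈ 0.80; the study is adequately powered (power ≥ 0.80)

Power calculation (two-sample t-test, normal approximation):
z_β = d · √(n/2) - z_{α/2}
z_β = 0.72 · √(24/2) - 1.645
z_β = 0.72 · 3.464 - 1.645
z_β = 0.849

Power = Φ(z_β) = Φ(0.849) ≈ 0.802

Effect size d = 0.72 is medium by Cohen's convention (0.2/0.5/0.8).

Threshold: power ≥ 0.80 is conventionally adequate.
Power ≈ 0.80 → the study is adequately powered (power ≥ 0.80).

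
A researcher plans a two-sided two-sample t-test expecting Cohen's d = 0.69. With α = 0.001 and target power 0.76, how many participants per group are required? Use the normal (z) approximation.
n = 68 per group

Sample size formula (two-sample t-test, normal approximation):
n = 2 · ((z_{α/2} + z_β) / d)²

z_{α/2} = 3.291 (for α = 0.001, two-sided)
z_β = 0.706 (for power = 0.76)
d = 0.69

n = 2 · ((3.291 + 0.706) / 0.69)²
n = 2 · (5.793)²
n ≈ 67.12
Round up to the next whole number: n = 68 per group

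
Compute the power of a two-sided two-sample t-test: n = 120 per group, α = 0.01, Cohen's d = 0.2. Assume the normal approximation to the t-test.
Power ≈ 0.15

Power calculation (two-sample t-test, normal approximation):
z_β = d · √(n/2) - z_{α/2}
z_β = 0.2 · √(120/2) - 2.576
z_β = 0.2 · 7.746 - 2.576
z_β = -1.027

Power = Φ(z_β) = Φ(-1.027) ≈ 0.152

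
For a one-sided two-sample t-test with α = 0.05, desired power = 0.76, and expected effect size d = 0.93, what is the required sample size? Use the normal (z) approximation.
n = 13 per group

Sample size formula (two-sample t-test, normal approximation):
n = 2 · ((z_α + z_β) / d)²

z_α = 1.645 (for α = 0.05, one-sided)
z_β = 0.706 (for power = 0.76)
d = 0.93

n = 2 · ((1.645 + 0.706) / 0.93)²
n = 2 · (2.528)²
n ≈ 12.78
Round up to the next whole number: n = 13 per group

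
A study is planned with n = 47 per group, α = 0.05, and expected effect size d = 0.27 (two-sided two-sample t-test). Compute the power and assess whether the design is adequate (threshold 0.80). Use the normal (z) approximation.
Power ≈ 0.26; the study is underpowered (power < 0.80)

Power calculation (two-sample t-test, normal approximation):
z_β = d · √(n/2) - z_{α/2}
z_β = 0.27 · √(47/2) - 1.960
z_β = 0.27 · 4.848 - 1.960
z_β = -0.651

Power = Φ(z_β) = Φ(-0.651) ≈ 0.257

Effect size d = 0.27 is small by Cohen's convention (0.2/0.5/0.8).

Threshold: power ≥ 0.80 is conventionally adequate.
Power ≈ 0.26 → the study is underpowered (power < 0.80).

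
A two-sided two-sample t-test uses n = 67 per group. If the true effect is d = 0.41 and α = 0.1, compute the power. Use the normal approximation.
Power ≈ 0.77

Power calculation (two-sample t-test, normal approximation):
z_β = d · √(n/2) - z_{α/2}
z_β = 0.41 · √(67/2) - 1.645
z_β = 0.41 · 5.788 - 1.645
z_β = 0.728

Power = Φ(z_β) = Φ(0.728) ≈ 0.767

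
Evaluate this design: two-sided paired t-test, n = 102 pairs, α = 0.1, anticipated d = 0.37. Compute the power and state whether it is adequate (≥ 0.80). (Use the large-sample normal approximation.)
Power ≈ 0.98; the study is adequately powered (power ≥ 0.80)

Power calculation (paired t-test, normal approximation):
z_β = d · √n - z_{α/2}
z_β = 0.37 · √102 - 1.645
z_β = 0.37 · 10.100 - 1.645
z_β = 2.092

Power = Φ(z_β) = Φ(2.092) ≈ 0.982

Effect size d = 0.37 is small by Cohen's convention (0.2/0.5/0.8).

Threshold: power ≥ 0.80 is conventionally adequate.
Power ≈ 0.98 → the study is adequately powered (power ≥ 0.80).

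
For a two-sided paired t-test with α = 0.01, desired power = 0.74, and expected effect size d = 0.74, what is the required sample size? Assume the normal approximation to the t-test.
n = 19 pairs

Sample size formula (paired t-test, normal approximation):
n = ((z_{α/2} + z_β) / d)²

z_{α/2} = 2.576 (for α = 0.01, two-sided)
z_β = 0.643 (for power = 0.74)
d = 0.74

n = ((2.576 + 0.643) / 0.74)²
n = (4.350)²
n ≈ 18.92
Round up to the next whole number: n = 19 pairs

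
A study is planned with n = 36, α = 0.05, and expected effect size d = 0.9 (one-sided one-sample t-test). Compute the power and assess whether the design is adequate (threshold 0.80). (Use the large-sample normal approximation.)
Power ≈ 1.00; the study is adequately powered (power ≥ 0.80)

Power calculation (one-sample t-test, normal approximation):
z_β = d · √n - z_α
z_β = 0.9 · √36 - 1.645
z_β = 0.9 · 6.000 - 1.645
z_β = 3.755

Power = Φ(z_β) = Φ(3.755) ≈ 1.000

Effect size d = 0.9 is large by Cohen's convention (0.2/0.5/0.8).

Threshold: power ≥ 0.80 is conventionally adequate.
Power ≈ 1.00 → the study is adequately powered (power ≥ 0.80).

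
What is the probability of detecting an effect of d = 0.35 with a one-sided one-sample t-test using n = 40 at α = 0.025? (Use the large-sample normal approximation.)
Power ≈ 0.60

Power calculation (one-sample t-test, normal approximation):
z_β = d · √n - z_α
z_β = 0.35 · √40 - 1.960
z_β = 0.35 · 6.325 - 1.960
z_β = 0.254

Power = Φ(z_β) = Φ(0.254) ≈ 0.600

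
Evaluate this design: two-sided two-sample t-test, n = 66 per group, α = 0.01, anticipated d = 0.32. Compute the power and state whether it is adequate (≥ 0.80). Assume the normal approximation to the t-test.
Power ≈ 0.23; the study is underpowered (power < 0.80)

Power calculation (two-sample t-test, normal approximation):
z_β = d · √(n/2) - z_{α/2}
z_β = 0.32 · √(66/2) - 2.576
z_β = 0.32 · 5.745 - 2.576
z_β = -0.738

Power = Φ(z_β) = Φ(-0.738) ≈ 0.230

Effect size d = 0.32 is small by Cohen's convention (0.2/0.5/0.8).

Threshold: power ≥ 0.80 is conventionally adequate.
Power ≈ 0.23 → the study is underpowered (power < 0.80).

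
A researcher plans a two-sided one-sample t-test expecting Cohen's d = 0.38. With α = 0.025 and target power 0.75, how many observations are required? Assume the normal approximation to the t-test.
n = 59

Sample size formula (one-sample t-test, normal approximation):
n = ((z_{α/2} + z_β) / d)²

z_{α/2} = 2.241 (for α = 0.025, two-sided)
z_β = 0.674 (for power = 0.75)
d = 0.38

n = ((2.241 + 0.674) / 0.38)²
n = (7.671)²
n ≈ 58.84
Round up to the next whole number: n = 59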